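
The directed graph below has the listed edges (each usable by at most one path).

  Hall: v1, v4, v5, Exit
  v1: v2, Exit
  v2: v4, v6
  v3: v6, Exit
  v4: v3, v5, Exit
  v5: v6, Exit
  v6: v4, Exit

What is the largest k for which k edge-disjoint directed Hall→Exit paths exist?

Assign every edge capacity 1; by Menger, the answer equals the max flow.
Path Hall→Exit (+1); total 1.
Path Hall→v1→Exit (+1); total 2.
Path Hall→v4→Exit (+1); total 3.
Path Hall→v5→Exit (+1); total 4.
No residual Hall→Exit path; max flow = 4.
Certifying cut of size 4: {Hall→Exit, Hall→v1, Hall→v4, Hall→v5}.

4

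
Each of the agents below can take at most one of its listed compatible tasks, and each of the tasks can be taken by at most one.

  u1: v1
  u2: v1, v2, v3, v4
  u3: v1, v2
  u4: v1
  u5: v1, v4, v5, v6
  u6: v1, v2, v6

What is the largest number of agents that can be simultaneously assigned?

Unit-capacity flow: source→left, listed edges, right→sink; max matching = max flow.
Augmenting path u1→v1 (+1); matched 1.
Augmenting path u2→v2 (+1); matched 2.
Augmenting path u5→v4 (+1); matched 3.
Augmenting path u6→v6 (+1); matched 4.
Augmenting path u3→v2→u2→v3 (+1); matched 5.
No augmenting path remains; maximum matching = 5.
König certificate: {u2, u3, u5, u6, v1} is a vertex cover of size 5 (every listed pair touches it), so no matching can be larger.

5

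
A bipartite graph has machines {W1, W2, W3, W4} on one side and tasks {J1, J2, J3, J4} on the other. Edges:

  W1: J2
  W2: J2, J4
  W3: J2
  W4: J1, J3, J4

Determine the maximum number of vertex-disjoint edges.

Unit-capacity flow: source→left, listed edges, right→sink; max matching = max flow.
Augmenting path W1→J2 (+1); matched 1.
Augmenting path W2→J4 (+1); matched 2.
Augmenting path W4→J1 (+1); matched 3.
No augmenting path remains; maximum matching = 3.
König certificate: {W2, W4, J2} is a vertex cover of size 3 (every listed pair touches it), so no matching can be larger.

3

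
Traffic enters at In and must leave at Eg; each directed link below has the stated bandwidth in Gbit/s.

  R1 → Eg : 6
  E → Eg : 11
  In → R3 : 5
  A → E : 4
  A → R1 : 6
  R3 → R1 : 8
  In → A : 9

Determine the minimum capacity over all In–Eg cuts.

10

Augment In→A→E→Eg: bottleneck 4, flow now 4.
Augment In→A→R1→Eg: bottleneck 5, flow now 9.
Augment In→R3→R1→Eg: bottleneck 1, flow now 10.
No augmenting path remains; maximum flow = 10.
By max-flow min-cut, the minimum cut capacity equals the max flow.
In the residual graph, reachable from In: {In, A, R3, R1}.
Min-cut edges: A→E (4), R1→Eg (6); capacity 4 + 6 = 10.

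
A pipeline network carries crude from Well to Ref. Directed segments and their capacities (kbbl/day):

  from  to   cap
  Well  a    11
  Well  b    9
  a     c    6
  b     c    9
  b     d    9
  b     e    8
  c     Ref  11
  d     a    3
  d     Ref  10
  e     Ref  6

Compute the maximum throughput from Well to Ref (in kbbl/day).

Augment Well→a→c→Ref: bottleneck 6, flow now 6.
Augment Well→b→c→Ref: bottleneck 5, flow now 11.
Augment Well→b→d→Ref: bottleneck 4, flow now 15.
No augmenting path remains; maximum flow = 15.
In the residual graph, reachable from Well: {Well, a}.
Min-cut edges: Well→b (9), a→c (6); capacity 9 + 6 = 15.
This cut is saturated, so no flow can exceed 15.

15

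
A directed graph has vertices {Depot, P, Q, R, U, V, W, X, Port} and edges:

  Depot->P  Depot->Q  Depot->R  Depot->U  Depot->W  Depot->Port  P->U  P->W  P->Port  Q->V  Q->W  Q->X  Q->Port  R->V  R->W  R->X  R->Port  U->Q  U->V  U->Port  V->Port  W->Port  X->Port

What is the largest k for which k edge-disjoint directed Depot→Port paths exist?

Assign every edge capacity 1; by Menger, the answer equals the max flow.
Path Depot→Port (+1); total 1.
Path Depot→P→Port (+1); total 2.
Path Depot→Q→Port (+1); total 3.
Path Depot→R→Port (+1); total 4.
Path Depot→U→Port (+1); total 5.
Path Depot→W→Port (+1); total 6.
No residual Depot→Port path; max flow = 6.
Certifying cut of size 6: {Depot→P, Depot→Port, Depot→Q, Depot→R, Depot→U, Depot→W}.

6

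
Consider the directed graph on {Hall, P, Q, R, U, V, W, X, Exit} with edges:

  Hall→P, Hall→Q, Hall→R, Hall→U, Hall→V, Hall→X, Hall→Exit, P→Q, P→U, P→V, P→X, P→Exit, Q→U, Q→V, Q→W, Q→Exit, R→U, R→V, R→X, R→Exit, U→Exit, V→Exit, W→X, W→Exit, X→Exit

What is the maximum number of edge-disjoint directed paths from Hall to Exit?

Assign every edge capacity 1; by Menger, the answer equals the max flow.
Path Hall→Exit (+1); total 1.
Path Hall→P→Exit (+1); total 2.
Path Hall→Q→Exit (+1); total 3.
Path Hall→R→Exit (+1); total 4.
Path Hall→U→Exit (+1); total 5.
Path Hall→V→Exit (+1); total 6.
Path Hall→X→Exit (+1); total 7.
No residual Hall→Exit path; max flow = 7.
Certifying cut of size 7: {Hall→Exit, Hall→P, Hall→Q, Hall→R, Hall→U, Hall→V, Hall→X}.

7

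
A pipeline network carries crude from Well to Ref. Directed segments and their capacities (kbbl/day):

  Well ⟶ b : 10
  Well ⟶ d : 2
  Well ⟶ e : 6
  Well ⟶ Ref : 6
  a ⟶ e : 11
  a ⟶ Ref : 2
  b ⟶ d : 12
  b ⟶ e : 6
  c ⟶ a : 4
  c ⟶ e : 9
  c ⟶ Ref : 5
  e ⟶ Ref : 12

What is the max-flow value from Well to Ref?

18

Augment Well→Ref: bottleneck 6, flow now 6.
Augment Well→e→Ref: bottleneck 6, flow now 12.
Augment Well→b→e→Ref: bottleneck 6, flow now 18.
No augmenting path remains; maximum flow = 18.
In the residual graph, reachable from Well: {Well, b, d}.
Min-cut edges: Well→e (6), Well→Ref (6), b→e (6); capacity 6 + 6 + 6 = 18.
This cut is saturated, so no flow can exceed 18.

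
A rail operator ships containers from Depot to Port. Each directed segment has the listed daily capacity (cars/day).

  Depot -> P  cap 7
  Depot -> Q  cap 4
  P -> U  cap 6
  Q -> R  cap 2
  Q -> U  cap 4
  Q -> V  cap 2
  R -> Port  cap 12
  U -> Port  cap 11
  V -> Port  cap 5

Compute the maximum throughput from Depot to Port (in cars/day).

Augment Depot→P→U→Port: bottleneck 6, flow now 6.
Augment Depot→Q→R→Port: bottleneck 2, flow now 8.
Augment Depot→Q→U→Port: bottleneck 2, flow now 10.
No augmenting path remains; maximum flow = 10.
In the residual graph, reachable from Depot: {Depot, P}.
Min-cut edges: Depot→Q (4), P→U (6); capacity 4 + 6 = 10.
This cut is saturated, so no flow can exceed 10.

10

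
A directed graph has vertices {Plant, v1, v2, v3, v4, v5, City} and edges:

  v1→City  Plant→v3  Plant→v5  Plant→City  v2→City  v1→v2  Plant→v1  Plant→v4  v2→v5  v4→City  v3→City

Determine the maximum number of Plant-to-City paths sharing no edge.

Assign every edge capacity 1; by Menger, the answer equals the max flow.
Path Plant→City (+1); total 1.
Path Plant→v1→City (+1); total 2.
Path Plant→v3→City (+1); total 3.
Path Plant→v4→City (+1); total 4.
No residual Plant→City path; max flow = 4.
Certifying cut of size 4: {Plant→City, Plant→v1, Plant→v3, Plant→v4}.

4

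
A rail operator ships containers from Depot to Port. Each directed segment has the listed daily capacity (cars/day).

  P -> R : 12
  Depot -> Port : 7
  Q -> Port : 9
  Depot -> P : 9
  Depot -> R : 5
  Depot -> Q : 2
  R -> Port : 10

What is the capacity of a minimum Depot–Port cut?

19

Augment Depot→Port: bottleneck 7, flow now 7.
Augment Depot→Q→Port: bottleneck 2, flow now 9.
Augment Depot→R→Port: bottleneck 5, flow now 14.
Augment Depot→P→R→Port: bottleneck 5, flow now 19.
No augmenting path remains; maximum flow = 19.
By max-flow min-cut, the minimum cut capacity equals the max flow.
In the residual graph, reachable from Depot: {Depot, P, R}.
Min-cut edges: Depot→Q (2), Depot→Port (7), R→Port (10); capacity 2 + 7 + 10 = 19.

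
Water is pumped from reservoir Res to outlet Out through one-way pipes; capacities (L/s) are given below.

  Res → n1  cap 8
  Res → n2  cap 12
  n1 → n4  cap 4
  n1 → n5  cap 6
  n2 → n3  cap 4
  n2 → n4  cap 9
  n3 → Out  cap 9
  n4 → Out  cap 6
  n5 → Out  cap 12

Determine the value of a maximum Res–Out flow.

16

Augment Res→n1→n4→Out: bottleneck 4, flow now 4.
Augment Res→n1→n5→Out: bottleneck 4, flow now 8.
Augment Res→n2→n3→Out: bottleneck 4, flow now 12.
Augment Res→n2→n4→Out: bottleneck 2, flow now 14.
Augment Res→n2→n4→n1→n5→Out: bottleneck 2, flow now 16. (uses reverse residual edge)
No augmenting path remains; maximum flow = 16.
In the residual graph, reachable from Res: {Res, n1, n2, n4}.
Min-cut edges: n1→n5 (6), n2→n3 (4), n4→Out (6); capacity 6 + 4 + 6 = 16.
This cut is saturated, so no flow can exceed 16.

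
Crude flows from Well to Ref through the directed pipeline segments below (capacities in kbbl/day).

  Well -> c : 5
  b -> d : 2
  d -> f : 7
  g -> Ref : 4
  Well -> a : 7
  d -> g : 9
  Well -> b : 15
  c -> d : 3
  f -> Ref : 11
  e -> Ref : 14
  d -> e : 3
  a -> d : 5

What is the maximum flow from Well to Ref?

10

Augment Well→a→d→e→Ref: bottleneck 3, flow now 3.
Augment Well→a→d→f→Ref: bottleneck 2, flow now 5.
Augment Well→b→d→f→Ref: bottleneck 2, flow now 7.
Augment Well→c→d→f→Ref: bottleneck 3, flow now 10.
No augmenting path remains; maximum flow = 10.
In the residual graph, reachable from Well: {Well, a, b, c}.
Min-cut edges: a→d (5), b→d (2), c→d (3); capacity 5 + 2 + 3 = 10.
This cut is saturated, so no flow can exceed 10.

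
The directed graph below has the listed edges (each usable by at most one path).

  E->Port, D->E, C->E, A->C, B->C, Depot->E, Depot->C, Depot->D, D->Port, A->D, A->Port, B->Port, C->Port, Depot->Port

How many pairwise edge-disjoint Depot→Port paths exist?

Assign every edge capacity 1; by Menger, the answer equals the max flow.
Path Depot→Port (+1); total 1.
Path Depot→C→Port (+1); total 2.
Path Depot→D→Port (+1); total 3.
Path Depot→E→Port (+1); total 4.
No residual Depot→Port path; max flow = 4.
Certifying cut of size 4: {Depot→C, Depot→D, Depot→E, Depot→Port}.

4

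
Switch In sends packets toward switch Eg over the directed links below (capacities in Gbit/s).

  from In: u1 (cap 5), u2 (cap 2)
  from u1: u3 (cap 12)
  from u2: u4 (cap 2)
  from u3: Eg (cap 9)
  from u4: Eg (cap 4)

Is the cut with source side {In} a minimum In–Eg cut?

Given cut capacity: 5 + 2 = 7.
Augment In→u1→u3→Eg: bottleneck 5, flow now 5.
Augment In→u2→u4→Eg: bottleneck 2, flow now 7.
No augmenting path remains; maximum flow = 7.
Cut capacity 7 equals the max flow, so it is a minimum cut.

Yes — it is a minimum cut (capacity 7).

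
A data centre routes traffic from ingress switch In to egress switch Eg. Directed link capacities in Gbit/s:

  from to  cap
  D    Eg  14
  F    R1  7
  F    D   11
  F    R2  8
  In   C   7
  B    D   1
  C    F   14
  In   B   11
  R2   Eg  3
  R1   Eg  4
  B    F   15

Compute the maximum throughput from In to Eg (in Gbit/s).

18

Augment In→B→D→Eg: bottleneck 1, flow now 1.
Augment In→B→F→R2→Eg: bottleneck 3, flow now 4.
Augment In→B→F→D→Eg: bottleneck 7, flow now 11.
Augment In→C→F→D→Eg: bottleneck 4, flow now 15.
Augment In→C→F→R1→Eg: bottleneck 3, flow now 18.
No augmenting path remains; maximum flow = 18.
In the residual graph, reachable from In: {In}.
Min-cut edges: In→B (11), In→C (7); capacity 11 + 7 = 18.
This cut is saturated, so no flow can exceed 18.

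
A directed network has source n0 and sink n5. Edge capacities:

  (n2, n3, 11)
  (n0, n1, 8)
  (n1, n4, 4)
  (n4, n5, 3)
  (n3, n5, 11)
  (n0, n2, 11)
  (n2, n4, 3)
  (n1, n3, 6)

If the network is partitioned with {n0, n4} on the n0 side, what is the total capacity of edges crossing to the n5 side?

22

Edges leaving {n0, n4}: n0→n1 (8), n0→n2 (11), n4→n5 (3).
Cut capacity = 8 + 11 + 3 = 22.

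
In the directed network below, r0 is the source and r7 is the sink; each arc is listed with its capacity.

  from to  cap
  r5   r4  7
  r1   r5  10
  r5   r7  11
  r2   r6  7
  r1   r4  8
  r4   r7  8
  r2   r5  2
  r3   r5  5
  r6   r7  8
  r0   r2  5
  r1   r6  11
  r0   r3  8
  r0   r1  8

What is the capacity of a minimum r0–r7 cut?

18

Augment r0→r1→r4→r7: bottleneck 8, flow now 8.
Augment r0→r2→r5→r7: bottleneck 2, flow now 10.
Augment r0→r2→r6→r7: bottleneck 3, flow now 13.
Augment r0→r3→r5→r7: bottleneck 5, flow now 18.
No augmenting path remains; maximum flow = 18.
By max-flow min-cut, the minimum cut capacity equals the max flow.
In the residual graph, reachable from r0: {r0, r3}.
Min-cut edges: r0→r1 (8), r0→r2 (5), r3→r5 (5); capacity 8 + 5 + 5 = 18.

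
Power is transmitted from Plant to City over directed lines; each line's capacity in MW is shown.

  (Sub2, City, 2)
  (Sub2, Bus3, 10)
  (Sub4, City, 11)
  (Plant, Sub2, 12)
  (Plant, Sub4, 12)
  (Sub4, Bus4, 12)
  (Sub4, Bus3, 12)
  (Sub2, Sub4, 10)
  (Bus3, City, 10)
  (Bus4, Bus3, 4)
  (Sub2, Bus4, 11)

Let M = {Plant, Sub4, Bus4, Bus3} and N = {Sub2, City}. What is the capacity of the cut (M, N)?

Edges leaving {Plant, Sub4, Bus4, Bus3}: Plant→Sub2 (12), Sub4→City (11), Bus3→City (10).
Cut capacity = 12 + 11 + 10 = 33.

33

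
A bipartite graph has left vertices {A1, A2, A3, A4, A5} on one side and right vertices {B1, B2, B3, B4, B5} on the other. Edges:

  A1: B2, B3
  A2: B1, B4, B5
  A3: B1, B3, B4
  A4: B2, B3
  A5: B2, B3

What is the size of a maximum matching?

4

Unit-capacity flow: source→left, listed edges, right→sink; max matching = max flow.
Augmenting path A1→B2 (+1); matched 1.
Augmenting path A2→B1 (+1); matched 2.
Augmenting path A3→B3 (+1); matched 3.
Augmenting path A4→B3→A3→B4 (+1); matched 4.
No augmenting path remains; maximum matching = 4.
König certificate: {A2, A3, B2, B3} is a vertex cover of size 4 (every listed pair touches it), so no matching can be larger.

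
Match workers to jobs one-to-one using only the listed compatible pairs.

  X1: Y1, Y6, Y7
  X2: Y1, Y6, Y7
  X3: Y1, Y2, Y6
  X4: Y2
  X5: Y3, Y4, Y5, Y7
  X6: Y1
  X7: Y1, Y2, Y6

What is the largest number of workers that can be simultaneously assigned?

5

Unit-capacity flow: source→left, listed edges, right→sink; max matching = max flow.
Augmenting path X1→Y1 (+1); matched 1.
Augmenting path X2→Y6 (+1); matched 2.
Augmenting path X3→Y2 (+1); matched 3.
Augmenting path X5→Y3 (+1); matched 4.
Augmenting path X6→Y1→X1→Y7 (+1); matched 5.
No augmenting path remains; maximum matching = 5.
König certificate: {X5, Y1, Y2, Y6, Y7} is a vertex cover of size 5 (every listed pair touches it), so no matching can be larger.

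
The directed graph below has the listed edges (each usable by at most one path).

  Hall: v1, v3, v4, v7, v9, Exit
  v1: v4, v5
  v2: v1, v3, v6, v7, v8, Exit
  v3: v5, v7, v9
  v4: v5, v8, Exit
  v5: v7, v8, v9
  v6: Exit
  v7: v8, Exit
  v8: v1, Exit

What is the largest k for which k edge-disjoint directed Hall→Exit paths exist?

Assign every edge capacity 1; by Menger, the answer equals the max flow.
Path Hall→Exit (+1); total 1.
Path Hall→v4→Exit (+1); total 2.
Path Hall→v7→Exit (+1); total 3.
Path Hall→v1→v4→v8→Exit (+1); total 4.
No residual Hall→Exit path; max flow = 4.
Certifying cut of size 4: {Hall→Exit, v4→Exit, v7→Exit, v8→Exit}.

4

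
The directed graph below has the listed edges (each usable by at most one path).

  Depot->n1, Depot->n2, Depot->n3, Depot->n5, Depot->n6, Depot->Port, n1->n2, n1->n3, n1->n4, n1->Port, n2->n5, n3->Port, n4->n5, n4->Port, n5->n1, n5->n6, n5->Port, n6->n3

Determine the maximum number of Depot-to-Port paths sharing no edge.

5

Assign every edge capacity 1; by Menger, the answer equals the max flow.
Path Depot→Port (+1); total 1.
Path Depot→n1→Port (+1); total 2.
Path Depot→n3→Port (+1); total 3.
Path Depot→n5→Port (+1); total 4.
Path Depot→n2→n5→n1→n4→Port (+1); total 5.
No residual Depot→Port path; max flow = 5.
Certifying cut of size 5: {Depot→Port, Depot→n1, Depot→n2, Depot→n5, n3→Port}.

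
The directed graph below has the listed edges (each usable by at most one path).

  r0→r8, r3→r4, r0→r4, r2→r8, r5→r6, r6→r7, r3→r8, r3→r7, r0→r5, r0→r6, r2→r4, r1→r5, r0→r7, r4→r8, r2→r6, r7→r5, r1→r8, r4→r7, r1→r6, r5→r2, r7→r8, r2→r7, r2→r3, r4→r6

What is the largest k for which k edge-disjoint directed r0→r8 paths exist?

Assign every edge capacity 1; by Menger, the answer equals the max flow.
Path r0→r8 (+1); total 1.
Path r0→r4→r8 (+1); total 2.
Path r0→r7→r8 (+1); total 3.
Path r0→r5→r2→r8 (+1); total 4.
No residual r0→r8 path; max flow = 4.
Certifying cut of size 4: {r0→r4, r0→r8, r5→r2, r7→r8}.

4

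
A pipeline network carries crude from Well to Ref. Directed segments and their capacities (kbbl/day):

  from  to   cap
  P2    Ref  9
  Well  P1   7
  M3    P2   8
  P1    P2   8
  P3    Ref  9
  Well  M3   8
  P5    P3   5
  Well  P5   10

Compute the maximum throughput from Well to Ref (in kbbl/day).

14

Augment Well→P1→P2→Ref: bottleneck 7, flow now 7.
Augment Well→M3→P2→Ref: bottleneck 2, flow now 9.
Augment Well→P5→P3→Ref: bottleneck 5, flow now 14.
No augmenting path remains; maximum flow = 14.
In the residual graph, reachable from Well: {Well, P1, M3, P5, P2}.
Min-cut edges: P5→P3 (5), P2→Ref (9); capacity 5 + 9 = 14.
This cut is saturated, so no flow can exceed 14.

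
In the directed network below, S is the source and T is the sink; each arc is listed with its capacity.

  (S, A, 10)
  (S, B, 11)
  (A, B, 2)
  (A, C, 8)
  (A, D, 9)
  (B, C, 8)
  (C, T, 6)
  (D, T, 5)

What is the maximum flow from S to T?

Augment S→A→C→T: bottleneck 6, flow now 6.
Augment S→A→D→T: bottleneck 4, flow now 10.
Augment S→B→C→A→D→T: bottleneck 1, flow now 11. (uses reverse residual edge)
No augmenting path remains; maximum flow = 11.
In the residual graph, reachable from S: {S, A, B, C, D}.
Min-cut edges: C→T (6), D→T (5); capacity 6 + 5 = 11.
This cut is saturated, so no flow can exceed 11.

11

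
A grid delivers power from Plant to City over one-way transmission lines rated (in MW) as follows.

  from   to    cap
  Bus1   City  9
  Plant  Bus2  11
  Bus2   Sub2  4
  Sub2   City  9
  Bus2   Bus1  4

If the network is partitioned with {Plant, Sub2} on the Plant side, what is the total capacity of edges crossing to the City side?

Edges leaving {Plant, Sub2}: Plant→Bus2 (11), Sub2→City (9).
Cut capacity = 11 + 9 = 20.

20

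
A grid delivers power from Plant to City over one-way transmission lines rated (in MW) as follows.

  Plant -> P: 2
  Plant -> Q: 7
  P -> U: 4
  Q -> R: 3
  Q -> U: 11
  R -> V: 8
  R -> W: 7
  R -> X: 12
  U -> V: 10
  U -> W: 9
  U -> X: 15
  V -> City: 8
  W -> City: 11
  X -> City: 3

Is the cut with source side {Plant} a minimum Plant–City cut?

Yes — it is a minimum cut (capacity 9).

Given cut capacity: 2 + 7 = 9.
Augment Plant→P→U→V→City: bottleneck 2, flow now 2.
Augment Plant→Q→R→V→City: bottleneck 3, flow now 5.
Augment Plant→Q→U→V→City: bottleneck 3, flow now 8.
Augment Plant→Q→U→W→City: bottleneck 1, flow now 9.
No augmenting path remains; maximum flow = 9.
Cut capacity 9 equals the max flow, so it is a minimum cut.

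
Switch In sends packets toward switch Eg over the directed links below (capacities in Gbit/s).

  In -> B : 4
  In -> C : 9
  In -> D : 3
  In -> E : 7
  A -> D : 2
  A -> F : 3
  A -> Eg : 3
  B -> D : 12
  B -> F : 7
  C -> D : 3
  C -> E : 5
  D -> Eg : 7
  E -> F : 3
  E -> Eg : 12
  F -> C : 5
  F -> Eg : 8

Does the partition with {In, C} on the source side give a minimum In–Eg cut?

Given cut capacity: 4 + 3 + 7 + 3 + 5 = 22.
Augment In→D→Eg: bottleneck 3, flow now 3.
Augment In→E→Eg: bottleneck 7, flow now 10.
Augment In→B→D→Eg: bottleneck 4, flow now 14.
Augment In→C→E→Eg: bottleneck 5, flow now 19.
Augment In→C→D→B→F→Eg: bottleneck 3, flow now 22. (uses reverse residual edge)
No augmenting path remains; maximum flow = 22.
Cut capacity 22 equals the max flow, so it is a minimum cut.

Yes — it is a minimum cut (capacity 22).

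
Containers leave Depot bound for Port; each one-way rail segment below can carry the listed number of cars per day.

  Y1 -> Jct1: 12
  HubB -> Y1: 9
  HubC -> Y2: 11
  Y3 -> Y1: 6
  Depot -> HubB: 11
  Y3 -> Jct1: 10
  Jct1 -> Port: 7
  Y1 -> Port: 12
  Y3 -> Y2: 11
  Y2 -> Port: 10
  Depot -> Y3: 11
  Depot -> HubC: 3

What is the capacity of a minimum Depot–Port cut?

23

Augment Depot→Y3→Y2→Port: bottleneck 10, flow now 10.
Augment Depot→Y3→Y1→Port: bottleneck 1, flow now 11.
Augment Depot→HubB→Y1→Port: bottleneck 9, flow now 20.
Augment Depot→HubC→Y2→Y3→Y1→Port: bottleneck 2, flow now 22. (uses reverse residual edge)
Augment Depot→HubC→Y2→Y3→Jct1→Port: bottleneck 1, flow now 23. (uses reverse residual edge)
No augmenting path remains; maximum flow = 23.
By max-flow min-cut, the minimum cut capacity equals the max flow.
In the residual graph, reachable from Depot: {Depot, HubB}.
Min-cut edges: Depot→Y3 (11), Depot→HubC (3), HubB→Y1 (9); capacity 11 + 3 + 9 = 23.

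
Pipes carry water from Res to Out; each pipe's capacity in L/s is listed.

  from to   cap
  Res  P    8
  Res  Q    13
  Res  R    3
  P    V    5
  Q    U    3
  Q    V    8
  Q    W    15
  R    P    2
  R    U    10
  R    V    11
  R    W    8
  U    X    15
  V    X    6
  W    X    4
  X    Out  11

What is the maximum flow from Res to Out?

Augment Res→P→V→X→Out: bottleneck 5, flow now 5.
Augment Res→Q→U→X→Out: bottleneck 3, flow now 8.
Augment Res→Q→V→X→Out: bottleneck 1, flow now 9.
Augment Res→Q→W→X→Out: bottleneck 2, flow now 11.
No augmenting path remains; maximum flow = 11.
In the residual graph, reachable from Res: {Res, P, Q, R, U, V, W, X}.
Min-cut edges: X→Out (11); capacity 11 = 11.
This cut is saturated, so no flow can exceed 11.

11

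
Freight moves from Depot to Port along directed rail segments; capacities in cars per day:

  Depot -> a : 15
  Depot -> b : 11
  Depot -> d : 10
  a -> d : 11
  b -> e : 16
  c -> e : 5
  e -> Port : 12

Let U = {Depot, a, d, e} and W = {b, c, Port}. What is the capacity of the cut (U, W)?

23

Edges leaving {Depot, a, d, e}: Depot→b (11), e→Port (12).
Cut capacity = 11 + 12 = 23.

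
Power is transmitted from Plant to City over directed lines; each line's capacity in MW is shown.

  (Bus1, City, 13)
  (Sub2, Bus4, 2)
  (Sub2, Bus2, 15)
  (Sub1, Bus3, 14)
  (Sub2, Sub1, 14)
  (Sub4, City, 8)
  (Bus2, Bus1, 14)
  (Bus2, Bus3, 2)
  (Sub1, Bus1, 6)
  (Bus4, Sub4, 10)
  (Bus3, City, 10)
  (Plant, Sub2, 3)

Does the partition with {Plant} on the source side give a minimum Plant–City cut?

Given cut capacity: 3 = 3.
Augment Plant→Sub2→Bus4→Sub4→City: bottleneck 2, flow now 2.
Augment Plant→Sub2→Sub1→Bus3→City: bottleneck 1, flow now 3.
No augmenting path remains; maximum flow = 3.
Cut capacity 3 equals the max flow, so it is a minimum cut.

Yes — it is a minimum cut (capacity 3).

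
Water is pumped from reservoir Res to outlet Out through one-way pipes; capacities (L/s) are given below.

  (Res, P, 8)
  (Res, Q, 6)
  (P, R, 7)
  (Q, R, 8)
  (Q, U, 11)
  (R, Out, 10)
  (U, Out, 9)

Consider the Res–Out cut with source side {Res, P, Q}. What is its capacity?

26

Edges leaving {Res, P, Q}: P→R (7), Q→R (8), Q→U (11).
Cut capacity = 7 + 8 + 11 = 26.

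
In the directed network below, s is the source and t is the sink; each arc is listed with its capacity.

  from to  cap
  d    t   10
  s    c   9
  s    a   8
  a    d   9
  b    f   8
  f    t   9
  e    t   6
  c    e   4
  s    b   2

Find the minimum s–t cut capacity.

Augment s→a→d→t: bottleneck 8, flow now 8.
Augment s→b→f→t: bottleneck 2, flow now 10.
Augment s→c→e→t: bottleneck 4, flow now 14.
No augmenting path remains; maximum flow = 14.
By max-flow min-cut, the minimum cut capacity equals the max flow.
In the residual graph, reachable from s: {s, c}.
Min-cut edges: s→a (8), s→b (2), c→e (4); capacity 8 + 2 + 4 = 14.

14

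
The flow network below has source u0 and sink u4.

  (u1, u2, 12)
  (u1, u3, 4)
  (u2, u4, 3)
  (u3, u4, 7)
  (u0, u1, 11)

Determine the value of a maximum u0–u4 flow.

7

Augment u0→u1→u2→u4: bottleneck 3, flow now 3.
Augment u0→u1→u3→u4: bottleneck 4, flow now 7.
No augmenting path remains; maximum flow = 7.
In the residual graph, reachable from u0: {u0, u1, u2}.
Min-cut edges: u1→u3 (4), u2→u4 (3); capacity 4 + 3 = 7.
This cut is saturated, so no flow can exceed 7.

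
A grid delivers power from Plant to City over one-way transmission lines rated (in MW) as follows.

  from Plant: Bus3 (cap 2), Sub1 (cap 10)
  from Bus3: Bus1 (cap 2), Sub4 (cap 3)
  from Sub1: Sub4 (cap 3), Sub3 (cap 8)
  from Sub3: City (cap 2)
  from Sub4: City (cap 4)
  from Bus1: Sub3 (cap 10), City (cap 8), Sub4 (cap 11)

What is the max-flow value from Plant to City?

Augment Plant→Bus3→Sub4→City: bottleneck 2, flow now 2.
Augment Plant→Sub1→Sub3→City: bottleneck 2, flow now 4.
Augment Plant→Sub1→Sub4→City: bottleneck 2, flow now 6.
Augment Plant→Sub1→Sub4→Bus3→Bus1→City: bottleneck 1, flow now 7. (uses reverse residual edge)
No augmenting path remains; maximum flow = 7.
In the residual graph, reachable from Plant: {Plant, Sub1, Sub3}.
Min-cut edges: Plant→Bus3 (2), Sub1→Sub4 (3), Sub3→City (2); capacity 2 + 3 + 2 = 7.
This cut is saturated, so no flow can exceed 7.

7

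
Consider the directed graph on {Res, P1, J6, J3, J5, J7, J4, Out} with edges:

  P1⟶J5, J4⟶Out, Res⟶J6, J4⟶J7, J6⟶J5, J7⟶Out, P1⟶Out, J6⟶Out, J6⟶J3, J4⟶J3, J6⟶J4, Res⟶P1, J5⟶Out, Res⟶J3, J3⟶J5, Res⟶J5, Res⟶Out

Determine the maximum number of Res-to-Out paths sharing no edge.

4

Assign every edge capacity 1; by Menger, the answer equals the max flow.
Path Res→Out (+1); total 1.
Path Res→P1→Out (+1); total 2.
Path Res→J6→Out (+1); total 3.
Path Res→J5→Out (+1); total 4.
No residual Res→Out path; max flow = 4.
Certifying cut of size 4: {J5→Out, Res→J6, Res→Out, Res→P1}.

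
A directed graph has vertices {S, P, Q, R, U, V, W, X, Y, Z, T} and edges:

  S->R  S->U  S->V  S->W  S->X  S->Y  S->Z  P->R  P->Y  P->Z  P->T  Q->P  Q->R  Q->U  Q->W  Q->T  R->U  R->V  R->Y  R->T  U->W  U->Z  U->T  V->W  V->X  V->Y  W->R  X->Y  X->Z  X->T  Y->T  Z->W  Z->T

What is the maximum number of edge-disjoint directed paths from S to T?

Assign every edge capacity 1; by Menger, the answer equals the max flow.
Path S→R→T (+1); total 1.
Path S→U→T (+1); total 2.
Path S→X→T (+1); total 3.
Path S→Y→T (+1); total 4.
Path S→Z→T (+1); total 5.
No residual S→T path; max flow = 5.
Certifying cut of size 5: {R→T, U→T, X→T, Y→T, Z→T}.

5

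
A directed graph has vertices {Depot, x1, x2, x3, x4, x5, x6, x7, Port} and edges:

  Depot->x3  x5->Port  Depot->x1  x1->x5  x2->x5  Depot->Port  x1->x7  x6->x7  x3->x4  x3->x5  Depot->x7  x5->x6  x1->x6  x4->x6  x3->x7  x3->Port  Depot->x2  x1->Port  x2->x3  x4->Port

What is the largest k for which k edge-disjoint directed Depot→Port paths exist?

4

Assign every edge capacity 1; by Menger, the answer equals the max flow.
Path Depot→Port (+1); total 1.
Path Depot→x1→Port (+1); total 2.
Path Depot→x3→Port (+1); total 3.
Path Depot→x2→x5→Port (+1); total 4.
No residual Depot→Port path; max flow = 4.
Certifying cut of size 4: {Depot→Port, Depot→x1, Depot→x2, Depot→x3}.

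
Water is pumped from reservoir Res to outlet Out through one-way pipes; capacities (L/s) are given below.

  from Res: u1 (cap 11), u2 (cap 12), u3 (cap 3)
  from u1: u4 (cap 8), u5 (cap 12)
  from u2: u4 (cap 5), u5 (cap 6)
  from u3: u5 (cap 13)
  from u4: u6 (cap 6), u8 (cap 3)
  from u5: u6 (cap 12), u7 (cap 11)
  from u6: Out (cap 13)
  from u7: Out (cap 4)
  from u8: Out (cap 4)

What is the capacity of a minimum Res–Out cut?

20

Augment Res→u1→u4→u6→Out: bottleneck 6, flow now 6.
Augment Res→u1→u4→u8→Out: bottleneck 2, flow now 8.
Augment Res→u1→u5→u6→Out: bottleneck 3, flow now 11.
Augment Res→u2→u4→u8→Out: bottleneck 1, flow now 12.
Augment Res→u2→u5→u6→Out: bottleneck 4, flow now 16.
Augment Res→u2→u5→u7→Out: bottleneck 2, flow now 18.
Augment Res→u3→u5→u7→Out: bottleneck 2, flow now 20.
No augmenting path remains; maximum flow = 20.
By max-flow min-cut, the minimum cut capacity equals the max flow.
In the residual graph, reachable from Res: {Res, u1, u2, u3, u4, u5, u6, u7}.
Min-cut edges: u4→u8 (3), u6→Out (13), u7→Out (4); capacity 3 + 13 + 4 = 20.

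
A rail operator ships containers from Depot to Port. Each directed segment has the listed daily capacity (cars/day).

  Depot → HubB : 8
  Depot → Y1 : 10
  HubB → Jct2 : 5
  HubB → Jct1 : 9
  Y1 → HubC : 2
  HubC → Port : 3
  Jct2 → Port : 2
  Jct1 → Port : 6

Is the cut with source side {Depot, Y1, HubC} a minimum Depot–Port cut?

Given cut capacity: 8 + 3 = 11.
Augment Depot→HubB→Jct2→Port: bottleneck 2, flow now 2.
Augment Depot→HubB→Jct1→Port: bottleneck 6, flow now 8.
Augment Depot→Y1→HubC→Port: bottleneck 2, flow now 10.
No augmenting path remains; maximum flow = 10.
In the residual graph, reachable from Depot: {Depot, Y1}.
Min-cut edges: Depot→HubB (8), Y1→HubC (2); capacity 8 + 2 = 10.
Cut capacity 11 exceeds the max flow 10, so it is not minimum.

No — its capacity is 11, but the minimum cut has capacity 10.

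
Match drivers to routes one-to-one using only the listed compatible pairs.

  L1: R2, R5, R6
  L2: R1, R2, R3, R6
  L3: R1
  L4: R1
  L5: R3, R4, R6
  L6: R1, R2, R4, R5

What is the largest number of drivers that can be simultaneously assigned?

Unit-capacity flow: source→left, listed edges, right→sink; max matching = max flow.
Augmenting path L1→R2 (+1); matched 1.
Augmenting path L2→R1 (+1); matched 2.
Augmenting path L5→R3 (+1); matched 3.
Augmenting path L6→R4 (+1); matched 4.
Augmenting path L3→R1→L2→R6 (+1); matched 5.
No augmenting path remains; maximum matching = 5.
König certificate: {L1, L2, L5, L6, R1} is a vertex cover of size 5 (every listed pair touches it), so no matching can be larger.

5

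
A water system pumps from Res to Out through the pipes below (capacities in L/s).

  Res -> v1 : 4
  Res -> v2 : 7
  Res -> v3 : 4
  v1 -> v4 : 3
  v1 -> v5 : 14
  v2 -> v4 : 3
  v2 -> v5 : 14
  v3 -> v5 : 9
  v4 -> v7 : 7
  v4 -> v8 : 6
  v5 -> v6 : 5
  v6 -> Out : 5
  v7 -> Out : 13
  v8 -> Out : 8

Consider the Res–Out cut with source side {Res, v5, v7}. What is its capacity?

Edges leaving {Res, v5, v7}: Res→v1 (4), Res→v2 (7), Res→v3 (4), v5→v6 (5), v7→Out (13).
Cut capacity = 4 + 7 + 4 + 5 + 13 = 33.

33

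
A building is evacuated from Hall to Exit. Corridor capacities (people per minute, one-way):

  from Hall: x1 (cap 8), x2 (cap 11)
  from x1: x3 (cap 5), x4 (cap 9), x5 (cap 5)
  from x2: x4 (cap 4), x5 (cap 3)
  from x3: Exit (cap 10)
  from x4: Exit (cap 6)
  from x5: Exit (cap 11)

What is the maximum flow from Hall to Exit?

15

Augment Hall→x1→x3→Exit: bottleneck 5, flow now 5.
Augment Hall→x1→x4→Exit: bottleneck 3, flow now 8.
Augment Hall→x2→x4→Exit: bottleneck 3, flow now 11.
Augment Hall→x2→x5→Exit: bottleneck 3, flow now 14.
Augment Hall→x2→x4→x1→x5→Exit: bottleneck 1, flow now 15. (uses reverse residual edge)
No augmenting path remains; maximum flow = 15.
In the residual graph, reachable from Hall: {Hall, x2}.
Min-cut edges: Hall→x1 (8), x2→x4 (4), x2→x5 (3); capacity 8 + 4 + 3 = 15.
This cut is saturated, so no flow can exceed 15.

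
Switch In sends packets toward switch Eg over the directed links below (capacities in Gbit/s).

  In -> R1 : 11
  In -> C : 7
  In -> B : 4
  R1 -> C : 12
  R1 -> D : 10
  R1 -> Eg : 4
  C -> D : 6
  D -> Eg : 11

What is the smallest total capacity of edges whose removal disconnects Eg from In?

15

Augment In→R1→Eg: bottleneck 4, flow now 4.
Augment In→R1→D→Eg: bottleneck 7, flow now 11.
Augment In→C→D→Eg: bottleneck 4, flow now 15.
No augmenting path remains; maximum flow = 15.
By max-flow min-cut, the minimum cut capacity equals the max flow.
In the residual graph, reachable from In: {In, R1, C, B, D}.
Min-cut edges: R1→Eg (4), D→Eg (11); capacity 4 + 11 = 15.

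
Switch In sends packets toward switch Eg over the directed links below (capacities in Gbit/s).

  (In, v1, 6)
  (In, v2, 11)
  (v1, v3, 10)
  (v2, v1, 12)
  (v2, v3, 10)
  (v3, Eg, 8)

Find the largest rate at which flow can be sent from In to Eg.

8

Augment In→v1→v3→Eg: bottleneck 6, flow now 6.
Augment In→v2→v3→Eg: bottleneck 2, flow now 8.
No augmenting path remains; maximum flow = 8.
In the residual graph, reachable from In: {In, v1, v2, v3}.
Min-cut edges: v3→Eg (8); capacity 8 = 8.
This cut is saturated, so no flow can exceed 8.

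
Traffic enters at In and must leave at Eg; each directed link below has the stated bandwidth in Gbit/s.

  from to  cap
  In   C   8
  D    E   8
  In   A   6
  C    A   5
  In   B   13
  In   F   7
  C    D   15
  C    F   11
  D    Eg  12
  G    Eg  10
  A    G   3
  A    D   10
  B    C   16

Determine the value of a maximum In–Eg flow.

15

Augment In→A→D→Eg: bottleneck 6, flow now 6.
Augment In→C→D→Eg: bottleneck 6, flow now 12.
Augment In→C→A→G→Eg: bottleneck 2, flow now 14.
Augment In→B→C→A→G→Eg: bottleneck 1, flow now 15.
No augmenting path remains; maximum flow = 15.
In the residual graph, reachable from In: {In, A, B, C, D, E, F}.
Min-cut edges: A→G (3), D→Eg (12); capacity 3 + 12 = 15.
This cut is saturated, so no flow can exceed 15.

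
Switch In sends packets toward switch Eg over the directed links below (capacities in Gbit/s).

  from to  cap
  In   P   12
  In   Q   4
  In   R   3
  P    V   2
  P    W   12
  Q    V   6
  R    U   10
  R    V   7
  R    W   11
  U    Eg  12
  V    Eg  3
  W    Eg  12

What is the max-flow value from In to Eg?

Augment In→P→V→Eg: bottleneck 2, flow now 2.
Augment In→P→W→Eg: bottleneck 10, flow now 12.
Augment In→Q→V→Eg: bottleneck 1, flow now 13.
Augment In→R→U→Eg: bottleneck 3, flow now 16.
Augment In→Q→V→P→W→Eg: bottleneck 2, flow now 18. (uses reverse residual edge)
No augmenting path remains; maximum flow = 18.
In the residual graph, reachable from In: {In, Q, V}.
Min-cut edges: In→P (12), In→R (3), V→Eg (3); capacity 12 + 3 + 3 = 18.
This cut is saturated, so no flow can exceed 18.

18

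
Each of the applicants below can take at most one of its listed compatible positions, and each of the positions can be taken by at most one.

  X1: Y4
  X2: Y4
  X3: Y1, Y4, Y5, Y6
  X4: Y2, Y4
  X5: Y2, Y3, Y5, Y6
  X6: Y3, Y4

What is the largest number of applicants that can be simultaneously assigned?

5

Unit-capacity flow: source→left, listed edges, right→sink; max matching = max flow.
Augmenting path X1→Y4 (+1); matched 1.
Augmenting path X3→Y1 (+1); matched 2.
Augmenting path X4→Y2 (+1); matched 3.
Augmenting path X5→Y3 (+1); matched 4.
Augmenting path X6→Y3→X5→Y5 (+1); matched 5.
No augmenting path remains; maximum matching = 5.
König certificate: {X3, X4, X5, X6, Y4} is a vertex cover of size 5 (every listed pair touches it), so no matching can be larger.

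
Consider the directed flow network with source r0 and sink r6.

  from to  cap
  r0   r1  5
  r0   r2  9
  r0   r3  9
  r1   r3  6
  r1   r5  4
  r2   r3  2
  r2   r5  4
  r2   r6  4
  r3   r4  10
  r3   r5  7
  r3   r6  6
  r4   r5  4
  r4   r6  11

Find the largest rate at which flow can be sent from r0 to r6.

20

Augment r0→r2→r6: bottleneck 4, flow now 4.
Augment r0→r3→r6: bottleneck 6, flow now 10.
Augment r0→r3→r4→r6: bottleneck 3, flow now 13.
Augment r0→r1→r3→r4→r6: bottleneck 5, flow now 18.
Augment r0→r2→r3→r4→r6: bottleneck 2, flow now 20.
No augmenting path remains; maximum flow = 20.
In the residual graph, reachable from r0: {r0, r2, r5}.
Min-cut edges: r0→r1 (5), r0→r3 (9), r2→r3 (2), r2→r6 (4); capacity 5 + 9 + 2 + 4 = 20.
This cut is saturated, so no flow can exceed 20.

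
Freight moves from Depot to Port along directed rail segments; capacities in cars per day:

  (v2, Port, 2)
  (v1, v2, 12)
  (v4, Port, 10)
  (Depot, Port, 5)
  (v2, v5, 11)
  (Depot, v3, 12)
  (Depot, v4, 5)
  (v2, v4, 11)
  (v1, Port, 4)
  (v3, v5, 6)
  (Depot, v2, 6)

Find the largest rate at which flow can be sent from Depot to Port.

Augment Depot→Port: bottleneck 5, flow now 5.
Augment Depot→v2→Port: bottleneck 2, flow now 7.
Augment Depot→v4→Port: bottleneck 5, flow now 12.
Augment Depot→v2→v4→Port: bottleneck 4, flow now 16.
No augmenting path remains; maximum flow = 16.
In the residual graph, reachable from Depot: {Depot, v3, v5}.
Min-cut edges: Depot→v2 (6), Depot→v4 (5), Depot→Port (5); capacity 6 + 5 + 5 = 16.
This cut is saturated, so no flow can exceed 16.

16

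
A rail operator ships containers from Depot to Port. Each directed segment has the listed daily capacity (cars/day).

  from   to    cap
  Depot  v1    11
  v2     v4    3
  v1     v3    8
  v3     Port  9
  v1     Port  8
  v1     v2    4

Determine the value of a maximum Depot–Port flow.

Augment Depot→v1→Port: bottleneck 8, flow now 8.
Augment Depot→v1→v3→Port: bottleneck 3, flow now 11.
No augmenting path remains; maximum flow = 11.
In the residual graph, reachable from Depot: {Depot}.
Min-cut edges: Depot→v1 (11); capacity 11 = 11.
This cut is saturated, so no flow can exceed 11.

11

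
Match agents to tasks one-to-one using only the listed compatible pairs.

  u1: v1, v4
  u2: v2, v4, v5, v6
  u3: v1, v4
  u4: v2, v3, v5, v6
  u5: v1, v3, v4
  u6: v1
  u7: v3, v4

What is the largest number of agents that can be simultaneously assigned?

Unit-capacity flow: source→left, listed edges, right→sink; max matching = max flow.
Augmenting path u1→v1 (+1); matched 1.
Augmenting path u2→v2 (+1); matched 2.
Augmenting path u3→v4 (+1); matched 3.
Augmenting path u4→v3 (+1); matched 4.
Augmenting path u5→v3→u4→v5 (+1); matched 5.
No augmenting path remains; maximum matching = 5.
König certificate: {u2, u4, v1, v3, v4} is a vertex cover of size 5 (every listed pair touches it), so no matching can be larger.

5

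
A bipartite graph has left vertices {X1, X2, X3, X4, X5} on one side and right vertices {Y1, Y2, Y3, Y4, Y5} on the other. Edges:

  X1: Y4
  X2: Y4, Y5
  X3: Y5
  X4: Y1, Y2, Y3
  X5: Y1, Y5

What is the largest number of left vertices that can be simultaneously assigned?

Unit-capacity flow: source→left, listed edges, right→sink; max matching = max flow.
Augmenting path X1→Y4 (+1); matched 1.
Augmenting path X2→Y5 (+1); matched 2.
Augmenting path X4→Y1 (+1); matched 3.
Augmenting path X5→Y1→X4→Y2 (+1); matched 4.
No augmenting path remains; maximum matching = 4.
König certificate: {X4, X5, Y4, Y5} is a vertex cover of size 4 (every listed pair touches it), so no matching can be larger.

4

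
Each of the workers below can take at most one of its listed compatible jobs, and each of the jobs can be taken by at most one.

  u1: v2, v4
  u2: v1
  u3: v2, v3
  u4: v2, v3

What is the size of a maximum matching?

Unit-capacity flow: source→left, listed edges, right→sink; max matching = max flow.
Augmenting path u1→v2 (+1); matched 1.
Augmenting path u2→v1 (+1); matched 2.
Augmenting path u3→v3 (+1); matched 3.
Augmenting path u4→v2→u1→v4 (+1); matched 4.
No augmenting path remains; maximum matching = 4.
König certificate: {u1, u2, u3, u4} is a vertex cover of size 4 (every listed pair touches it), so no matching can be larger.

4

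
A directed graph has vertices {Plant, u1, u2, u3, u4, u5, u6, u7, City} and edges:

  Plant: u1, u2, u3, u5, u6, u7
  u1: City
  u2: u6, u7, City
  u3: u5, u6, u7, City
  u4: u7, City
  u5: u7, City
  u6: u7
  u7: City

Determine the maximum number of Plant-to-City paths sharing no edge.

5

Assign every edge capacity 1; by Menger, the answer equals the max flow.
Path Plant→u1→City (+1); total 1.
Path Plant→u2→City (+1); total 2.
Path Plant→u3→City (+1); total 3.
Path Plant→u5→City (+1); total 4.
Path Plant→u7→City (+1); total 5.
No residual Plant→City path; max flow = 5.
Certifying cut of size 5: {Plant→u1, Plant→u2, Plant→u3, Plant→u5, u7→City}.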